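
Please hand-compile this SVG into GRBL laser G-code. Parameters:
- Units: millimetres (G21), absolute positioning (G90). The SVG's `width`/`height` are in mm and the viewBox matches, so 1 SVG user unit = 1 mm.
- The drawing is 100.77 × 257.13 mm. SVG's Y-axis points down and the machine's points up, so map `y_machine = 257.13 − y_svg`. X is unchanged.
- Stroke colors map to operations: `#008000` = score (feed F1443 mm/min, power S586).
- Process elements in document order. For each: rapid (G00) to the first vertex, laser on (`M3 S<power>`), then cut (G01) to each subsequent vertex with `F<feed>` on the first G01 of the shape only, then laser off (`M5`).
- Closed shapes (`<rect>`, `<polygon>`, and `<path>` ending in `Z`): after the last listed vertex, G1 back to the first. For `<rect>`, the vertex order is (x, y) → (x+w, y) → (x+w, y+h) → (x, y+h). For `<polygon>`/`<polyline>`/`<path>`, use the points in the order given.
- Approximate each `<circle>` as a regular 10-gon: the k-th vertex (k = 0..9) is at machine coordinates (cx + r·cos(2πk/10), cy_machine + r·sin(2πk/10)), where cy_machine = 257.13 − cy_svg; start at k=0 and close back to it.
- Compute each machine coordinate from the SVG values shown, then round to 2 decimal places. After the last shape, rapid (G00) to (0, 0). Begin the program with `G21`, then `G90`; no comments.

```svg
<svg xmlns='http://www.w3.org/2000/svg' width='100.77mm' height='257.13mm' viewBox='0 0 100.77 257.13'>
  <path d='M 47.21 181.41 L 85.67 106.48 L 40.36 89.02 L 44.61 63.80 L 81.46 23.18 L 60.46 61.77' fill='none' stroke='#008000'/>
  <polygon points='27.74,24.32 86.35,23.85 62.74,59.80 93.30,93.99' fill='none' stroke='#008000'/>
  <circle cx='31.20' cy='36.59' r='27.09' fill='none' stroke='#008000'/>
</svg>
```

G21
G90
G00 X47.21 Y75.72
M3 S586
G01 X85.67 Y150.65 F1443
G01 X40.36 Y168.11
G01 X44.61 Y193.33
G01 X81.46 Y233.95
G01 X60.46 Y195.36
M5
G00 X27.74 Y232.81
M3 S586
G01 X86.35 Y233.28 F1443
G01 X62.74 Y197.33
G01 X93.30 Y163.14
G01 X27.74 Y232.81
M5
G00 X58.29 Y220.54
M3 S586
G01 X53.12 Y236.46 F1443
G01 X39.57 Y246.30
G01 X22.83 Y246.30
G01 X9.28 Y236.46
G01 X4.11 Y220.54
G01 X9.28 Y204.62
G01 X22.83 Y194.78
G01 X39.57 Y194.78
G01 X53.12 Y204.62
G01 X58.29 Y220.54
M5
G00 X0.00 Y0.00

viewBox `0 0 100.77 257.13` with mm width/height → 1 unit = 1 mm. Flip: y_m = 257.13 − y_svg.

**Shape 1** — `<path>` open polyline, stroke `#008000` → score (S586, F1443). Machine vertices: (47.21,75.72) → (85.67,150.65) → (40.36,168.11) → (44.61,193.33) → (81.46,233.95) → (60.46,195.36). Open path.

**Shape 2** — `<polygon>` closed polygon, stroke `#008000` → score (S586, F1443). Machine vertices: (27.74,232.81) → (86.35,233.28) → (62.74,197.33) → (93.30,163.14) → (27.74,232.81). Closed: final G1 returns to the first vertex.

**Shape 3** — `<circle>` circle, stroke `#008000` → score (S586, F1443). Machine vertices: (58.29,220.54) → (53.12,236.46) → (39.57,246.30) → (22.83,246.30) → (9.28,236.46) → (4.11,220.54) → (9.28,204.62) → (22.83,194.78) → (39.57,194.78) → (53.12,204.62) → (58.29,220.54). Closed: final G1 returns to the first vertex.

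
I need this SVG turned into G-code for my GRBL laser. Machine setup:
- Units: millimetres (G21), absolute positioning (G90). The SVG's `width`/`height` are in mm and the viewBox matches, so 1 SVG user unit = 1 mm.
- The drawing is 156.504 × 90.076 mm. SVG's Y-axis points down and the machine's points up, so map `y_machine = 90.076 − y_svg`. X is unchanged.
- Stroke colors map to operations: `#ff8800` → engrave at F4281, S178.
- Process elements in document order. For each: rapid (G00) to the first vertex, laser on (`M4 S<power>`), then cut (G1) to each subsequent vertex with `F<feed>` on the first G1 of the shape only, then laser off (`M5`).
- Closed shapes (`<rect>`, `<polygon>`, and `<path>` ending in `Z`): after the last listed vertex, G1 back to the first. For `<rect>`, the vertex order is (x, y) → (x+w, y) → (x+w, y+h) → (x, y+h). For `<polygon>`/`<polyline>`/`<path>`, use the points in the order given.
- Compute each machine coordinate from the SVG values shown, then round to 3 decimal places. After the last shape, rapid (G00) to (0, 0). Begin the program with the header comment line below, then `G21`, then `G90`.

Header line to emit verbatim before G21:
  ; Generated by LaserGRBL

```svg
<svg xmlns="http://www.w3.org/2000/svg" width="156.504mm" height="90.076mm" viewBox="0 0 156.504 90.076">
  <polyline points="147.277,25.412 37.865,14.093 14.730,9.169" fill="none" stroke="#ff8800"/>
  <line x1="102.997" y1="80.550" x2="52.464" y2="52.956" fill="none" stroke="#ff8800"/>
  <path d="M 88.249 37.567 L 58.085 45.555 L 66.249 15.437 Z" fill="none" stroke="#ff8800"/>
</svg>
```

Since the viewBox matches the mm dimensions, user units are millimetres directly. The only transform is the Y-flip y_m = 90.076 − y_svg.

Shape 1 is a open polyline drawn with `<polyline>`. Its stroke #ff8800 means engrave at S178, F4281. After flipping Y the toolpath is (147.277,64.664) → (37.865,75.983) → (14.730,80.907).

Shape 2 is a line segment drawn with `<line>`. Its stroke #ff8800 means engrave at S178, F4281. After flipping Y the toolpath is (102.997,9.526) → (52.464,37.120).

Shape 3 is a regular polygon drawn with `<path>`. Its stroke #ff8800 means engrave at S178, F4281. After flipping Y the toolpath is (88.249,52.509) → (58.085,44.521) → (66.249,74.639) → (88.249,52.509), returning to the start.

; Generated by LaserGRBL
G21
G90
G00 X147.277 Y64.664
M4 S178
G1 X37.865 Y75.983 F4281
G1 X14.730 Y80.907
M5
G00 X102.997 Y9.526
M4 S178
G1 X52.464 Y37.120 F4281
M5
G00 X88.249 Y52.509
M4 S178
G1 X58.085 Y44.521 F4281
G1 X66.249 Y74.639
G1 X88.249 Y52.509
M5
G00 X0.000 Y0.000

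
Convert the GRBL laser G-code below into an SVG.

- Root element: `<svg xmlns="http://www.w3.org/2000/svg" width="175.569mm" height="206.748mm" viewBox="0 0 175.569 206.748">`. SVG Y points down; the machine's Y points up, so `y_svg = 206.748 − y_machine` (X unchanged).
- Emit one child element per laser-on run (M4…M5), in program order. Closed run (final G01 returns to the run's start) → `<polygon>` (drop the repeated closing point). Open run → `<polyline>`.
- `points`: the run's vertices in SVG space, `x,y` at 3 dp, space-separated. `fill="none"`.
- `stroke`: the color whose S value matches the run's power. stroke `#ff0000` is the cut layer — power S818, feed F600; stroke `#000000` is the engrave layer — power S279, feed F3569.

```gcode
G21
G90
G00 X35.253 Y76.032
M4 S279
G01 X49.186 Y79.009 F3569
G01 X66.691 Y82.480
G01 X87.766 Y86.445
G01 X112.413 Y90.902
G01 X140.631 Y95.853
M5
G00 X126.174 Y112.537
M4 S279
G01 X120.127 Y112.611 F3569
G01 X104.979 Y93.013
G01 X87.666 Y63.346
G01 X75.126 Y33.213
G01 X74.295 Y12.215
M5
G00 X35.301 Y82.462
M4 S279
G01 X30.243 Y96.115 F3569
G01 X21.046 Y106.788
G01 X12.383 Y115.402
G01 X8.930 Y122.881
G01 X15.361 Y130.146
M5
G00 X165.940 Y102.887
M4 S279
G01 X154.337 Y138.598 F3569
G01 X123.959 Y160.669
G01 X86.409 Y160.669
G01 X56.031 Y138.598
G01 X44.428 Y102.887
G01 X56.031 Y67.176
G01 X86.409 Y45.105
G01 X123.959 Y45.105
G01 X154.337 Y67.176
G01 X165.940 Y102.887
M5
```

y_svg = 206.748 − y_m. Every run uses S279, so all elements get stroke `#000000` (engrave).

[1] open run; points: 35.253,130.716 49.186,127.739 66.691,124.268 87.766,120.303 112.413,115.846 140.631,110.895

[2] open run; points: 126.174,94.211 120.127,94.137 104.979,113.735 87.666,143.402 75.126,173.535 74.295,194.533

[3] open run; points: 35.301,124.286 30.243,110.633 21.046,99.960 12.383,91.346 8.930,83.867 15.361,76.602

[4] closed run; points: 165.940,103.861 154.337,68.150 123.959,46.079 86.409,46.079 56.031,68.150 44.428,103.861 56.031,139.572 86.409,161.643 123.959,161.643 154.337,139.572

<svg xmlns="http://www.w3.org/2000/svg" width="175.569mm" height="206.748mm" viewBox="0 0 175.569 206.748">
  <polyline points="35.253,130.716 49.186,127.739 66.691,124.268 87.766,120.303 112.413,115.846 140.631,110.895" fill="none" stroke="#000000"/>
  <polyline points="126.174,94.211 120.127,94.137 104.979,113.735 87.666,143.402 75.126,173.535 74.295,194.533" fill="none" stroke="#000000"/>
  <polyline points="35.301,124.286 30.243,110.633 21.046,99.960 12.383,91.346 8.930,83.867 15.361,76.602" fill="none" stroke="#000000"/>
  <polygon points="165.940,103.861 154.337,68.150 123.959,46.079 86.409,46.079 56.031,68.150 44.428,103.861 56.031,139.572 86.409,161.643 123.959,161.643 154.337,139.572" fill="none" stroke="#000000"/>
</svg>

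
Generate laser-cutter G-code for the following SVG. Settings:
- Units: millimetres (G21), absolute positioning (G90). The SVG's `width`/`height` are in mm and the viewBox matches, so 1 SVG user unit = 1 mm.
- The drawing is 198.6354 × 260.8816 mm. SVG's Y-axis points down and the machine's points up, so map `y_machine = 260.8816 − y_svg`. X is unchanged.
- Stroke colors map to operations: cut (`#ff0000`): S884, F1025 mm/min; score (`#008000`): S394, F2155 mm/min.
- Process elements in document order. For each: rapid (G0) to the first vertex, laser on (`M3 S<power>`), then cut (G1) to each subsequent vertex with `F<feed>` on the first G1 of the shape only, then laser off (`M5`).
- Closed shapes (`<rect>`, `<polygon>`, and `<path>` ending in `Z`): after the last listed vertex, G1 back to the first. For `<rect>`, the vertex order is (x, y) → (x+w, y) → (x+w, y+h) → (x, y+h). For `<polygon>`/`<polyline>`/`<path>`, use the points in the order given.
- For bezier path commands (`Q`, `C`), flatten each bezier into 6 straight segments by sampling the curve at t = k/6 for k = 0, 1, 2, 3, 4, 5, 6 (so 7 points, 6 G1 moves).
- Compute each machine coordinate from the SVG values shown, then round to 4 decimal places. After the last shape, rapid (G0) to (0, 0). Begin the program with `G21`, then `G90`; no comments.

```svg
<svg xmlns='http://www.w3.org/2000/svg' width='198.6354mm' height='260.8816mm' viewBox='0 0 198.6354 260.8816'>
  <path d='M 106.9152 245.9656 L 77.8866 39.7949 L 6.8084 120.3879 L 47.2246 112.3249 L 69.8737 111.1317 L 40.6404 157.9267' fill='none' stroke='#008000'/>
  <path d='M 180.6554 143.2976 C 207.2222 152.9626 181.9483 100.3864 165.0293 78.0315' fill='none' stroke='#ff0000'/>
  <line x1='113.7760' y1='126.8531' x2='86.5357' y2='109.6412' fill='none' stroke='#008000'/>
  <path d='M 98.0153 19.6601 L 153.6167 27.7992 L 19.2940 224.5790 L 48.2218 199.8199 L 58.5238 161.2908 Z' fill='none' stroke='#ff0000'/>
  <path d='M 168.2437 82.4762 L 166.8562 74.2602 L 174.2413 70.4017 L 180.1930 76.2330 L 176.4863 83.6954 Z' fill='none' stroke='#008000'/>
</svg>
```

Since the viewBox matches the mm dimensions, user units are millimetres directly. The only transform is the Y-flip y_m = 260.8816 − y_svg.

Shape 1 is a open polyline drawn with `<path>`. Its stroke #008000 means score at S394, F2155. After flipping Y the toolpath is (106.9152,14.9160) → (77.8866,221.0867) → (6.8084,140.4937) → (47.2246,148.5567) → (69.8737,149.7499) → (40.6404,102.9549).

Shape 2 is a cubic bezier drawn with `<path>`. Its stroke #ff0000 means cut at S884, F1025. After flipping Y the toolpath is (180.6554,117.5840) → (189.8974,117.5102) → (192.1714,125.2415) → (189.1495,138.2096) → (182.5038,153.8460) → (173.9064,169.5823) → (165.0293,182.8501).

Shape 3 is a line segment drawn with `<line>`. Its stroke #008000 means score at S394, F2155. After flipping Y the toolpath is (113.7760,134.0285) → (86.5357,151.2404).

Shape 4 is a closed polygon drawn with `<path>`. Its stroke #ff0000 means cut at S884, F1025. After flipping Y the toolpath is (98.0153,241.2215) → (153.6167,233.0824) → (19.2940,36.3026) → (48.2218,61.0617) → (58.5238,99.5908) → (98.0153,241.2215), returning to the start.

Shape 5 is a regular polygon drawn with `<path>`. Its stroke #008000 means score at S394, F2155. After flipping Y the toolpath is (168.2437,178.4054) → (166.8562,186.6214) → (174.2413,190.4799) → (180.1930,184.6486) → (176.4863,177.1862) → (168.2437,178.4054), returning to the start.

G21
G90
G0 X106.9152 Y14.9160
M3 S394
G1 X77.8866 Y221.0867 F2155
G1 X6.8084 Y140.4937
G1 X47.2246 Y148.5567
G1 X69.8737 Y149.7499
G1 X40.6404 Y102.9549
M5
G0 X180.6554 Y117.5840
M3 S884
G1 X189.8974 Y117.5102 F1025
G1 X192.1714 Y125.2415
G1 X189.1495 Y138.2096
G1 X182.5038 Y153.8460
G1 X173.9064 Y169.5823
G1 X165.0293 Y182.8501
M5
G0 X113.7760 Y134.0285
M3 S394
G1 X86.5357 Y151.2404 F2155
M5
G0 X98.0153 Y241.2215
M3 S884
G1 X153.6167 Y233.0824 F1025
G1 X19.2940 Y36.3026
G1 X48.2218 Y61.0617
G1 X58.5238 Y99.5908
G1 X98.0153 Y241.2215
M5
G0 X168.2437 Y178.4054
M3 S394
G1 X166.8562 Y186.6214 F2155
G1 X174.2413 Y190.4799
G1 X180.1930 Y184.6486
G1 X176.4863 Y177.1862
G1 X168.2437 Y178.4054
M5
G0 X0.0000 Y0.0000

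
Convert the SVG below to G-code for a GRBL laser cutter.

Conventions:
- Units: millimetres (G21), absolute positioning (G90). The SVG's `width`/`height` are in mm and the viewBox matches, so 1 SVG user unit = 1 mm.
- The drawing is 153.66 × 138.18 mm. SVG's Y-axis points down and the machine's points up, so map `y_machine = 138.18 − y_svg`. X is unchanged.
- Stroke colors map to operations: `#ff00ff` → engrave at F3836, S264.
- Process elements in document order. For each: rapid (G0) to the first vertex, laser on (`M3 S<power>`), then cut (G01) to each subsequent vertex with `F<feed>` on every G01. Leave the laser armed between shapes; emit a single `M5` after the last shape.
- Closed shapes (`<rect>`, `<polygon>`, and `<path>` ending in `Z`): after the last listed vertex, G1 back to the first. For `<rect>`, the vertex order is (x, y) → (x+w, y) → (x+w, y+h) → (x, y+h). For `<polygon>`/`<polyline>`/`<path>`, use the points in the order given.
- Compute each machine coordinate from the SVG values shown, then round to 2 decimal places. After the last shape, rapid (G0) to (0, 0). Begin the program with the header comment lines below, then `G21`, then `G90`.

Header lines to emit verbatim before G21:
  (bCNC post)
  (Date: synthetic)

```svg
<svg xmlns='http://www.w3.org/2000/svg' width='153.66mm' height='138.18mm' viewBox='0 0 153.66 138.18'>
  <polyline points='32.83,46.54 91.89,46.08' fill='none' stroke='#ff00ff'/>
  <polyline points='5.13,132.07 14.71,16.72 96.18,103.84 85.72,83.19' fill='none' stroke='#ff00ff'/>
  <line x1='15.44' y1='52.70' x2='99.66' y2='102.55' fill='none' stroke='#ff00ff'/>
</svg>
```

(bCNC post)
(Date: synthetic)
G21
G90
G0 X32.83 Y91.64
M3 S264
G01 X91.89 Y92.10 F3836
G0 X5.13 Y6.11
M3 S264
G01 X14.71 Y121.46 F3836
G01 X96.18 Y34.34 F3836
G01 X85.72 Y54.99 F3836
G0 X15.44 Y85.48
M3 S264
G01 X99.66 Y35.63 F3836
M5
G0 X0.00 Y0.00

Since the viewBox matches the mm dimensions, user units are millimetres directly. The only transform is the Y-flip y_m = 138.18 − y_svg.

Shape 1 is a line segment drawn with `<polyline>`. Its stroke #ff00ff means engrave at S264, F3836. After flipping Y the toolpath is (32.83,91.64) → (91.89,92.10).

Shape 2 is a open polyline drawn with `<polyline>`. Its stroke #ff00ff means engrave at S264, F3836. After flipping Y the toolpath is (5.13,6.11) → (14.71,121.46) → (96.18,34.34) → (85.72,54.99).

Shape 3 is a line segment drawn with `<line>`. Its stroke #ff00ff means engrave at S264, F3836. After flipping Y the toolpath is (15.44,85.48) → (99.66,35.63).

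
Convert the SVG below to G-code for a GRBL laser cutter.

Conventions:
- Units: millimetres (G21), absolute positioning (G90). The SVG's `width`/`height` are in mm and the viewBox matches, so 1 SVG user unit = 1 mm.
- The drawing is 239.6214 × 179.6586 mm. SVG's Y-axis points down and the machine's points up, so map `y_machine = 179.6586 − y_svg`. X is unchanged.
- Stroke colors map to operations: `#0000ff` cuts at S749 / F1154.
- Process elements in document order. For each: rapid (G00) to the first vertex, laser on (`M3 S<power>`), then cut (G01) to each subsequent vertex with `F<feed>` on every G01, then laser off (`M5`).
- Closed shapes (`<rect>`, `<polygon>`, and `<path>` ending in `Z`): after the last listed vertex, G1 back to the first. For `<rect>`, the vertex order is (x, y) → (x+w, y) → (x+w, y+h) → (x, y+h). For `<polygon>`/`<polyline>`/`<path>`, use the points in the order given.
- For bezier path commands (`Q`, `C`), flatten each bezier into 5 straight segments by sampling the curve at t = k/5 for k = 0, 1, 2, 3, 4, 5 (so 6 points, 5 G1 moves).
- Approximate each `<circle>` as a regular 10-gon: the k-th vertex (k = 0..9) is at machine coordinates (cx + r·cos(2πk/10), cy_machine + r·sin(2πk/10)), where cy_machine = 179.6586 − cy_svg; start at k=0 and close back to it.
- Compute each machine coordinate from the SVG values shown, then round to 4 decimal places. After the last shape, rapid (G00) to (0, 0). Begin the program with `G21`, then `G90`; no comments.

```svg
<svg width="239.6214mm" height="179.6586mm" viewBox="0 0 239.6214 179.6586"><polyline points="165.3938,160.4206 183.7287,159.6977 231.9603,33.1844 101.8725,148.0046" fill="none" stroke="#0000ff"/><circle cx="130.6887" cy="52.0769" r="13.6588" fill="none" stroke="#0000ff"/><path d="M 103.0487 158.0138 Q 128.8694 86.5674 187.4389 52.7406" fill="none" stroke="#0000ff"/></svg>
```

viewBox `0 0 239.6214 179.6586` with mm width/height → 1 unit = 1 mm. Flip: y_m = 179.6586 − y_svg.

**Shape 1** — `<polyline>` open polyline, stroke `#0000ff` → cut (S749, F1154). Machine vertices: (165.3938,19.2380) → (183.7287,19.9609) → (231.9603,146.4742) → (101.8725,31.6540). Open path.

**Shape 2** — `<circle>` circle, stroke `#0000ff` → cut (S749, F1154). Machine vertices: (144.3475,127.5817) → (141.7389,135.6101) → (134.9095,140.5720) → (126.4679,140.5720) → (119.6385,135.6101) → (117.0299,127.5817) → (119.6385,119.5533) → (126.4679,114.5914) → (134.9095,114.5914) → (141.7389,119.5533) → (144.3475,127.5817). Closed: final G1 returns to the first vertex.

**Shape 3** — `<path>` quadratic bezier, stroke `#0000ff` → cut (S749, F1154). Control points (SVG): P0=(103.0487,158.0138), P1=(128.8694,86.5674), P2=(187.4389,52.7406); sampled at t=k/5. Machine vertices: (103.0487,21.6448) → (114.6869,48.7186) → (128.9451,72.7828) → (145.8231,93.8374) → (165.3211,111.8825) → (187.4389,126.9180). Open path.

G21
G90
G00 X165.3938 Y19.2380
M3 S749
G01 X183.7287 Y19.9609 F1154
G01 X231.9603 Y146.4742 F1154
G01 X101.8725 Y31.6540 F1154
M5
G00 X144.3475 Y127.5817
M3 S749
G01 X141.7389 Y135.6101 F1154
G01 X134.9095 Y140.5720 F1154
G01 X126.4679 Y140.5720 F1154
G01 X119.6385 Y135.6101 F1154
G01 X117.0299 Y127.5817 F1154
G01 X119.6385 Y119.5533 F1154
G01 X126.4679 Y114.5914 F1154
G01 X134.9095 Y114.5914 F1154
G01 X141.7389 Y119.5533 F1154
G01 X144.3475 Y127.5817 F1154
M5
G00 X103.0487 Y21.6448
M3 S749
G01 X114.6869 Y48.7186 F1154
G01 X128.9451 Y72.7828 F1154
G01 X145.8231 Y93.8374 F1154
G01 X165.3211 Y111.8825 F1154
G01 X187.4389 Y126.9180 F1154
M5
G00 X0.0000 Y0.0000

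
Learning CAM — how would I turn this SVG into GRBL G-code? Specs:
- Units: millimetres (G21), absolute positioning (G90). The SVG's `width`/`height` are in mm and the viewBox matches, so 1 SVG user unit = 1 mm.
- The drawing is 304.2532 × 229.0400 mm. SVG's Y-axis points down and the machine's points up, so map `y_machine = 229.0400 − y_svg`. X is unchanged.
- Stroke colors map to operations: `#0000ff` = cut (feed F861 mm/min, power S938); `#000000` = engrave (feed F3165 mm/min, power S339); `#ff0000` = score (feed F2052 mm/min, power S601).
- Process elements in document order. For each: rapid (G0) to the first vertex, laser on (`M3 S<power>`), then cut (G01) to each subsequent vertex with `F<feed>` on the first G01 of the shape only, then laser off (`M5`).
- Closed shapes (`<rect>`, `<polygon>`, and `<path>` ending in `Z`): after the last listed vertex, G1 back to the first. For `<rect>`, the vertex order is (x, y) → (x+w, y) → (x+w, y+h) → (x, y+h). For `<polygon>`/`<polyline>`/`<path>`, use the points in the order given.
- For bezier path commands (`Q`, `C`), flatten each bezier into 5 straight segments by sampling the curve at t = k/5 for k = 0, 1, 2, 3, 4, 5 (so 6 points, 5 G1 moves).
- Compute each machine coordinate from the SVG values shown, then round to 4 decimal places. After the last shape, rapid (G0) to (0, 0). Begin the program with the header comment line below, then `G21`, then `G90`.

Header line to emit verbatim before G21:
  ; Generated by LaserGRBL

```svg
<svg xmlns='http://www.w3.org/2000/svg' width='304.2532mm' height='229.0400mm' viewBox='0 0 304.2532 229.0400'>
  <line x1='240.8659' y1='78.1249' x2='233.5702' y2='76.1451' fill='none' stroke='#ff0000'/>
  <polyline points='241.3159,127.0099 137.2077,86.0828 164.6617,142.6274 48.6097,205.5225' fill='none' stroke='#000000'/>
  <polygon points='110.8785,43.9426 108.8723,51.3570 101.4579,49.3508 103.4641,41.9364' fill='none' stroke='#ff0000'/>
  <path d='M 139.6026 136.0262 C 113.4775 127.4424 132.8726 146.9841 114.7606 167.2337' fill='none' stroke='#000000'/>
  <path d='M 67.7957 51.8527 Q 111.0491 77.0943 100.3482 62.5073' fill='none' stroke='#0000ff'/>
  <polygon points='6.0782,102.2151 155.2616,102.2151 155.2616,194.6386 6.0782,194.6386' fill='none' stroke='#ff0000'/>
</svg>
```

viewBox `0 0 304.2532 229.0400` with mm width/height → 1 unit = 1 mm. Flip: y_m = 229.0400 − y_svg.

**Shape 1** — `<line>` line segment, stroke `#ff0000` → score (S601, F2052). Machine vertices: (240.8659,150.9151) → (233.5702,152.8949). Open path.

**Shape 2** — `<polyline>` open polyline, stroke `#000000` → engrave (S339, F3165). Machine vertices: (241.3159,102.0301) → (137.2077,142.9572) → (164.6617,86.4126) → (48.6097,23.5175). Open path.

**Shape 3** — `<polygon>` regular polygon, stroke `#ff0000` → score (S601, F2052). Machine vertices: (110.8785,185.0974) → (108.8723,177.6830) → (101.4579,179.6892) → (103.4641,187.1036) → (110.8785,185.0974). Closed: final G1 returns to the first vertex.

**Shape 4** — `<path>` cubic bezier, stroke `#000000` → engrave (S339, F3165). Control points (SVG): P0=(139.6026,136.0262), P1=(113.4775,127.4424), P2=(132.8726,146.9841), P3=(114.7606,167.2337); sampled at t=k/5. Machine vertices: (139.6026,93.0138) → (128.7257,95.0084) → (124.7884,91.5688) → (123.8053,84.0113) → (121.7912,73.6518) → (114.7606,61.8063). Open path.

**Shape 5** — `<path>` quadratic bezier, stroke `#0000ff` → cut (S938, F861). Control points (SVG): P0=(67.7957,51.8527), P1=(111.0491,77.0943), P2=(100.3482,62.5073); sampled at t=k/5. Machine vertices: (67.7957,177.1873) → (82.9389,168.6838) → (93.7657,163.3666) → (100.2762,161.2357) → (102.4704,162.2910) → (100.3482,166.5327). Open path.

**Shape 6** — `<polygon>` rectangle, stroke `#ff0000` → score (S601, F2052). Machine vertices: (6.0782,126.8249) → (155.2616,126.8249) → (155.2616,34.4014) → (6.0782,34.4014) → (6.0782,126.8249). Closed: final G1 returns to the first vertex.

; Generated by LaserGRBL
G21
G90
G0 X240.8659 Y150.9151
M3 S601
G01 X233.5702 Y152.8949 F2052
M5
G0 X241.3159 Y102.0301
M3 S339
G01 X137.2077 Y142.9572 F3165
G01 X164.6617 Y86.4126
G01 X48.6097 Y23.5175
M5
G0 X110.8785 Y185.0974
M3 S601
G01 X108.8723 Y177.6830 F2052
G01 X101.4579 Y179.6892
G01 X103.4641 Y187.1036
G01 X110.8785 Y185.0974
M5
G0 X139.6026 Y93.0138
M3 S339
G01 X128.7257 Y95.0084 F3165
G01 X124.7884 Y91.5688
G01 X123.8053 Y84.0113
G01 X121.7912 Y73.6518
G01 X114.7606 Y61.8063
M5
G0 X67.7957 Y177.1873
M3 S938
G01 X82.9389 Y168.6838 F861
G01 X93.7657 Y163.3666
G01 X100.2762 Y161.2357
G01 X102.4704 Y162.2910
G01 X100.3482 Y166.5327
M5
G0 X6.0782 Y126.8249
M3 S601
G01 X155.2616 Y126.8249 F2052
G01 X155.2616 Y34.4014
G01 X6.0782 Y34.4014
G01 X6.0782 Y126.8249
M5
G0 X0.0000 Y0.0000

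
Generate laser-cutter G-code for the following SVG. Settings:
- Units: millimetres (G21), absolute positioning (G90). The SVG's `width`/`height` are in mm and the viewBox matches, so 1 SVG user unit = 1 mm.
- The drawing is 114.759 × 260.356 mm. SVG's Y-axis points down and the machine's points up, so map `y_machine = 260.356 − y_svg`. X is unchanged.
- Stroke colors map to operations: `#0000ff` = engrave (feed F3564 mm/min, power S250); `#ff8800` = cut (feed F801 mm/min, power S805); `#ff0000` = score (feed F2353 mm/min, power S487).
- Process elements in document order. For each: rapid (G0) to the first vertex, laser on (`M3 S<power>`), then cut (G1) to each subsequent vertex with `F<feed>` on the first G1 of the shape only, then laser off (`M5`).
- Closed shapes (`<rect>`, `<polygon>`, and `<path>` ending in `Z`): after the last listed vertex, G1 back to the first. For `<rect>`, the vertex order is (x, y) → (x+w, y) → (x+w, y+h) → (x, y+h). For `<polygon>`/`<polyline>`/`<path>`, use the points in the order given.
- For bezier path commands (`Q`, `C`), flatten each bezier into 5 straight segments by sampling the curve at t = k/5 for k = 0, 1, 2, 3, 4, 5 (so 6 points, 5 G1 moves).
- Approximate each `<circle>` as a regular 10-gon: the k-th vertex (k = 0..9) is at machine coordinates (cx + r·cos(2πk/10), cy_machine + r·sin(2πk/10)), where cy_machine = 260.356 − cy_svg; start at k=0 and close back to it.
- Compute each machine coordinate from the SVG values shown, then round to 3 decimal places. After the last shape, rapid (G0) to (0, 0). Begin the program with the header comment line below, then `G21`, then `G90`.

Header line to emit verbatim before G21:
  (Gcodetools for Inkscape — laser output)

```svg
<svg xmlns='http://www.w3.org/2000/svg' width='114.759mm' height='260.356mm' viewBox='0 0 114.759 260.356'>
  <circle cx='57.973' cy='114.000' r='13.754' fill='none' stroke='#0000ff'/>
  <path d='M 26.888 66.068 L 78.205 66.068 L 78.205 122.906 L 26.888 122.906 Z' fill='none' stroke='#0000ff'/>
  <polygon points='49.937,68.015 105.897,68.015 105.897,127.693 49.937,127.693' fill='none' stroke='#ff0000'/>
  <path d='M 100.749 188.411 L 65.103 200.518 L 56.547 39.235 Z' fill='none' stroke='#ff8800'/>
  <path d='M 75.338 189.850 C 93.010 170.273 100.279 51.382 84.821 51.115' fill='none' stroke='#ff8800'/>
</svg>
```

(Gcodetools for Inkscape — laser output)
G21
G90
G0 X71.727 Y146.356
M3 S250
G1 X69.100 Y154.440 F3564
G1 X62.223 Y159.437
G1 X53.723 Y159.437
G1 X46.846 Y154.440
G1 X44.219 Y146.356
G1 X46.846 Y138.272
G1 X53.723 Y133.275
G1 X62.223 Y133.275
G1 X69.100 Y138.272
G1 X71.727 Y146.356
M5
G0 X26.888 Y194.288
M3 S250
G1 X78.205 Y194.288 F3564
G1 X78.205 Y137.450
G1 X26.888 Y137.450
G1 X26.888 Y194.288
M5
G0 X49.937 Y192.341
M3 S487
G1 X105.897 Y192.341 F2353
G1 X105.897 Y132.663
G1 X49.937 Y132.663
G1 X49.937 Y192.341
M5
G0 X100.749 Y71.945
M3 S805
G1 X65.103 Y59.838 F801
G1 X56.547 Y221.121
G1 X100.749 Y71.945
M5
G0 X75.338 Y70.506
M3 S805
G1 X84.594 Y92.426 F801
G1 X90.762 Y127.721
G1 X93.250 Y165.929
G1 X91.467 Y196.589
G1 X84.821 Y209.241
M5
G0 X0.000 Y0.000

1 u = 1 mm; y_m = 260.356 − y.

[1] `<circle>` circle, #0000ff→engrave S250 F3564: (71.727,146.356) → (69.100,154.440) → (62.223,159.437) → (53.723,159.437) → (46.846,154.440) → (44.219,146.356) → (46.846,138.272) → (53.723,133.275) → (62.223,133.275) → (69.100,138.272) → (71.727,146.356) (closed)

[2] `<path>` rectangle, #0000ff→engrave S250 F3564: (26.888,194.288) → (78.205,194.288) → (78.205,137.450) → (26.888,137.450) → (26.888,194.288) (closed)

[3] `<polygon>` rectangle, #ff0000→score S487 F2353: (49.937,192.341) → (105.897,192.341) → (105.897,132.663) → (49.937,132.663) → (49.937,192.341) (closed)

[4] `<path>` closed polygon, #ff8800→cut S805 F801: (100.749,71.945) → (65.103,59.838) → (56.547,221.121) → (100.749,71.945) (closed)

[5] `<path>` cubic bezier, #ff8800→cut S805 F801: (75.338,70.506) → (84.594,92.426) → (90.762,127.721) → (93.250,165.929) → (91.467,196.589) → (84.821,209.241)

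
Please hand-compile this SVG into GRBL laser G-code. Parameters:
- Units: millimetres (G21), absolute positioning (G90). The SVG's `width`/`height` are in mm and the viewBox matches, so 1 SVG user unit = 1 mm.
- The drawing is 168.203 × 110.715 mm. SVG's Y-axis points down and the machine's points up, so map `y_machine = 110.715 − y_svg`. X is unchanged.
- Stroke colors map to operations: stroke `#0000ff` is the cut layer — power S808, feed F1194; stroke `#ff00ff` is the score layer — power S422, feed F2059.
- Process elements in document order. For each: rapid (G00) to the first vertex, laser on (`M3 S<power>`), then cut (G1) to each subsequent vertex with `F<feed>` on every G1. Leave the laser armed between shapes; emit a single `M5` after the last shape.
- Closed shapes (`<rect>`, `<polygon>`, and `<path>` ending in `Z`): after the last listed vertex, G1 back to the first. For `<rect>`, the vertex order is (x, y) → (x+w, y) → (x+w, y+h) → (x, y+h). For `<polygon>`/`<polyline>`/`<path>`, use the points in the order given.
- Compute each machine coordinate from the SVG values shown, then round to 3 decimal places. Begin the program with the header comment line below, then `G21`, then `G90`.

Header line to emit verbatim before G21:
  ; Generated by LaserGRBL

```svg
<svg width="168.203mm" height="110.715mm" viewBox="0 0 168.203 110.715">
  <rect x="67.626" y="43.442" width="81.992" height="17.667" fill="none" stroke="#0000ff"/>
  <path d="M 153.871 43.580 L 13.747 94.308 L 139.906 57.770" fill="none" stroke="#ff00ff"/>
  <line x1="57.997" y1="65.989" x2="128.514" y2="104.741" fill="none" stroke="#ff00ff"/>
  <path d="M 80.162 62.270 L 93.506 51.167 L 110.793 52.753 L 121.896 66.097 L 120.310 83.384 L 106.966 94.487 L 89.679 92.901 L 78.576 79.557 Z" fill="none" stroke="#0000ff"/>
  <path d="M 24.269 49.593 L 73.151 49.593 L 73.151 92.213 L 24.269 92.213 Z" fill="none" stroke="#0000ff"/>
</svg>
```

1 u = 1 mm; y_m = 110.715 − y.

[1] `<rect>` rectangle, #0000ff→cut S808 F1194: (67.626,67.273) → (149.618,67.273) → (149.618,49.606) → (67.626,49.606) → (67.626,67.273) (closed)

[2] `<path>` open polyline, #ff00ff→score S422 F2059: (153.871,67.135) → (13.747,16.407) → (139.906,52.945)

[3] `<line>` line segment, #ff00ff→score S422 F2059: (57.997,44.726) → (128.514,5.974)

[4] `<path>` regular polygon, #0000ff→cut S808 F1194: (80.162,48.445) → (93.506,59.548) → (110.793,57.962) → (121.896,44.618) → (120.310,27.331) → (106.966,16.228) → (89.679,17.814) → (78.576,31.158) → (80.162,48.445) (closed)

[5] `<path>` rectangle, #0000ff→cut S808 F1194: (24.269,61.122) → (73.151,61.122) → (73.151,18.502) → (24.269,18.502) → (24.269,61.122) (closed)

; Generated by LaserGRBL
G21
G90
G00 X67.626 Y67.273
M3 S808
G1 X149.618 Y67.273 F1194
G1 X149.618 Y49.606 F1194
G1 X67.626 Y49.606 F1194
G1 X67.626 Y67.273 F1194
G00 X153.871 Y67.135
M3 S422
G1 X13.747 Y16.407 F2059
G1 X139.906 Y52.945 F2059
G00 X57.997 Y44.726
M3 S422
G1 X128.514 Y5.974 F2059
G00 X80.162 Y48.445
M3 S808
G1 X93.506 Y59.548 F1194
G1 X110.793 Y57.962 F1194
G1 X121.896 Y44.618 F1194
G1 X120.310 Y27.331 F1194
G1 X106.966 Y16.228 F1194
G1 X89.679 Y17.814 F1194
G1 X78.576 Y31.158 F1194
G1 X80.162 Y48.445 F1194
G00 X24.269 Y61.122
M3 S808
G1 X73.151 Y61.122 F1194
G1 X73.151 Y18.502 F1194
G1 X24.269 Y18.502 F1194
G1 X24.269 Y61.122 F1194
M5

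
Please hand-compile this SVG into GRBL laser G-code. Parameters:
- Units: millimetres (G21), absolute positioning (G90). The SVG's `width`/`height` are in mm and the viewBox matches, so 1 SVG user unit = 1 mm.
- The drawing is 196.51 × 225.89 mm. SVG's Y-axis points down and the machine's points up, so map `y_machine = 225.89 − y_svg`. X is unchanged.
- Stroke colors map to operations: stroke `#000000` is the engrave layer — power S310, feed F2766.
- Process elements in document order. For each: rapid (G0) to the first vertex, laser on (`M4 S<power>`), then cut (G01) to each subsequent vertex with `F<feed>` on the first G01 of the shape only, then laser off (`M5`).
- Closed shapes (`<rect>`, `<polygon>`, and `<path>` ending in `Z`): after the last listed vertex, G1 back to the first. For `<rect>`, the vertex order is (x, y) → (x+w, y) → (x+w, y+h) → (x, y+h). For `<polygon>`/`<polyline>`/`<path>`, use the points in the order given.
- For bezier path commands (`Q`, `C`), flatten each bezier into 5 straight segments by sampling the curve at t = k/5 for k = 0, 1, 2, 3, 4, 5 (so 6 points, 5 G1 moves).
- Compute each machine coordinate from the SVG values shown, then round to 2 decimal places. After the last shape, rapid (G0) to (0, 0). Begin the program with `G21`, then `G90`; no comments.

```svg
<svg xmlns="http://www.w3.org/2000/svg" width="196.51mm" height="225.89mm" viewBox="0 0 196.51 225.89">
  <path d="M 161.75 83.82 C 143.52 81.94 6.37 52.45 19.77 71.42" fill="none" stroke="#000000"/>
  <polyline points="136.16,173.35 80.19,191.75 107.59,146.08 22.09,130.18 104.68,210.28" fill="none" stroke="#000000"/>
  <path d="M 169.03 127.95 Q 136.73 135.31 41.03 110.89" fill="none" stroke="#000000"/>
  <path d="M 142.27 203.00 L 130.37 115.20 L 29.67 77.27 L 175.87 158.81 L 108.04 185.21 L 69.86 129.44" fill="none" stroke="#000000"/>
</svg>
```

1 u = 1 mm; y_m = 225.89 − y.

[1] `<path>` cubic bezier, #000000→engrave S310 F2766: (161.75,142.07) → (138.70,145.90) → (100.04,152.71) → (58.71,158.84) → (27.64,160.65) → (19.77,154.47)

[2] `<polyline>` open polyline, #000000→engrave S310 F2766: (136.16,52.54) → (80.19,34.14) → (107.59,79.81) → (22.09,95.71) → (104.68,15.61)

[3] `<path>` quadratic bezier, #000000→engrave S310 F2766: (169.03,97.94) → (153.57,96.27) → (133.05,97.14) → (107.45,100.55) → (76.77,106.50) → (41.03,115.00)

[4] `<path>` open polyline, #000000→engrave S310 F2766: (142.27,22.89) → (130.37,110.69) → (29.67,148.62) → (175.87,67.08) → (108.04,40.68) → (69.86,96.45)

G21
G90
G0 X161.75 Y142.07
M4 S310
G01 X138.70 Y145.90 F2766
G01 X100.04 Y152.71
G01 X58.71 Y158.84
G01 X27.64 Y160.65
G01 X19.77 Y154.47
M5
G0 X136.16 Y52.54
M4 S310
G01 X80.19 Y34.14 F2766
G01 X107.59 Y79.81
G01 X22.09 Y95.71
G01 X104.68 Y15.61
M5
G0 X169.03 Y97.94
M4 S310
G01 X153.57 Y96.27 F2766
G01 X133.05 Y97.14
G01 X107.45 Y100.55
G01 X76.77 Y106.50
G01 X41.03 Y115.00
M5
G0 X142.27 Y22.89
M4 S310
G01 X130.37 Y110.69 F2766
G01 X29.67 Y148.62
G01 X175.87 Y67.08
G01 X108.04 Y40.68
G01 X69.86 Y96.45
M5
G0 X0.00 Y0.00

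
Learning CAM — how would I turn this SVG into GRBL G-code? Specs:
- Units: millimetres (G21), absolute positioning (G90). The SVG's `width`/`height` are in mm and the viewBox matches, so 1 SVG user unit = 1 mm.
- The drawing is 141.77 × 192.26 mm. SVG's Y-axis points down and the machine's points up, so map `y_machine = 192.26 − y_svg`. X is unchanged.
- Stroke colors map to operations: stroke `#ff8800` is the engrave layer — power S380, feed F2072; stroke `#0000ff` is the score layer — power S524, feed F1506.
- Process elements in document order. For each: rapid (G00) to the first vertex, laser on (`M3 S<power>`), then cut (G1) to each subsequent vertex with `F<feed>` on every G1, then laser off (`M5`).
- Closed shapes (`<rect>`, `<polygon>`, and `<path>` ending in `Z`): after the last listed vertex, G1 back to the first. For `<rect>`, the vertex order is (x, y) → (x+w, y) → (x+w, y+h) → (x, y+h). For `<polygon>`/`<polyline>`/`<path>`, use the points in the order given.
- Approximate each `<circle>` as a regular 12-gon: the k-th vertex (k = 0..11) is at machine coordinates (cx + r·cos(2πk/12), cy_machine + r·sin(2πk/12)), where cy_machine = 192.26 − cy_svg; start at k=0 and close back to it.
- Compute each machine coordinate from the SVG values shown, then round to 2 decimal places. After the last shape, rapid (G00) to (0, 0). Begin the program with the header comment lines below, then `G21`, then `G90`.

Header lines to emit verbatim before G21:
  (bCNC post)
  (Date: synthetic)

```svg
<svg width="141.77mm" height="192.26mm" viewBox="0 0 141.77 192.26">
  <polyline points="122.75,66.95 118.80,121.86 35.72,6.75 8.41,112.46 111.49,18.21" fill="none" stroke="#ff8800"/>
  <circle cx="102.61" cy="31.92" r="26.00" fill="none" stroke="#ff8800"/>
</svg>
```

(bCNC post)
(Date: synthetic)
G21
G90
G00 X122.75 Y125.31
M3 S380
G1 X118.80 Y70.40 F2072
G1 X35.72 Y185.51 F2072
G1 X8.41 Y79.80 F2072
G1 X111.49 Y174.05 F2072
M5
G00 X128.61 Y160.34
M3 S380
G1 X125.13 Y173.34 F2072
G1 X115.61 Y182.86 F2072
G1 X102.61 Y186.34 F2072
G1 X89.61 Y182.86 F2072
G1 X80.09 Y173.34 F2072
G1 X76.61 Y160.34 F2072
G1 X80.09 Y147.34 F2072
G1 X89.61 Y137.82 F2072
G1 X102.61 Y134.34 F2072
G1 X115.61 Y137.82 F2072
G1 X125.13 Y147.34 F2072
G1 X128.61 Y160.34 F2072
M5
G00 X0.00 Y0.00

1 u = 1 mm; y_m = 192.26 − y.

[1] `<polyline>` open polyline, #ff8800→engrave S380 F2072: (122.75,125.31) → (118.80,70.40) → (35.72,185.51) → (8.41,79.80) → (111.49,174.05)

[2] `<circle>` circle, #ff8800→engrave S380 F2072: (128.61,160.34) → (125.13,173.34) → (115.61,182.86) → (102.61,186.34) → (89.61,182.86) → (80.09,173.34) → (76.61,160.34) → (80.09,147.34) → (89.61,137.82) → (102.61,134.34) → (115.61,137.82) → (125.13,147.34) → (128.61,160.34) (closed)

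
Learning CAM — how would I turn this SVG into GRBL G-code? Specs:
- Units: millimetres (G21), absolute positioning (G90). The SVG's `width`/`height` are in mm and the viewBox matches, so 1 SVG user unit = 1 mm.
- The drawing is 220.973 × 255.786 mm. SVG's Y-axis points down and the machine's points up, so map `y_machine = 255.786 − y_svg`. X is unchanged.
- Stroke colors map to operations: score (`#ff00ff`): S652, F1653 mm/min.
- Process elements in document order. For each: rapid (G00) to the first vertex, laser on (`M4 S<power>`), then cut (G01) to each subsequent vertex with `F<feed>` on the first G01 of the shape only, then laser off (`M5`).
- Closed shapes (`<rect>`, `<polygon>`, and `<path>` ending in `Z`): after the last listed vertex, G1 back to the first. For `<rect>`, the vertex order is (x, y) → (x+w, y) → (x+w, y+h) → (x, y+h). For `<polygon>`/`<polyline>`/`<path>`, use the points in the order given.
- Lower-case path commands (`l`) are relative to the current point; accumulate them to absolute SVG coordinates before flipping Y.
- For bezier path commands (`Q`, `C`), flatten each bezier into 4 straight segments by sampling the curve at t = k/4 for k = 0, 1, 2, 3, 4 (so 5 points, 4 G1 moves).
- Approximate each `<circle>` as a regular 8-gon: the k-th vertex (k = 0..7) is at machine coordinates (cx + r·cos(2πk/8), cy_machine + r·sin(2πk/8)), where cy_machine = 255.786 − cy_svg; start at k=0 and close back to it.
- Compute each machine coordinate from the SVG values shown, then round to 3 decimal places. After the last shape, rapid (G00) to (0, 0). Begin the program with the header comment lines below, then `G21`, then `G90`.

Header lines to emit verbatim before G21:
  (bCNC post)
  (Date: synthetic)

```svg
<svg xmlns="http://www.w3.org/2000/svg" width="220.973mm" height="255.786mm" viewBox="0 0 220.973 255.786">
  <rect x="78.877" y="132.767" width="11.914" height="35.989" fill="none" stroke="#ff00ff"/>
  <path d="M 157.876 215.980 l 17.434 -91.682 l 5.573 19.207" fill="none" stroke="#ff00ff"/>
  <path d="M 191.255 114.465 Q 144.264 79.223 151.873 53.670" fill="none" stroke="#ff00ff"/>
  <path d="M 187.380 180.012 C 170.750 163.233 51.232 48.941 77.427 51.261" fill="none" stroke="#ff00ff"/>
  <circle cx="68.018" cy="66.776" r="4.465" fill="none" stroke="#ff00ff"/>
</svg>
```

Since the viewBox matches the mm dimensions, user units are millimetres directly. The only transform is the Y-flip y_m = 255.786 − y_svg.

Shape 1 is a rectangle drawn with `<rect>`. Its stroke #ff00ff means score at S652, F1653. After flipping Y the toolpath is (78.877,123.019) → (90.791,123.019) → (90.791,87.030) → (78.877,87.030) → (78.877,123.019), returning to the start.

Shape 2 is a open polyline drawn with `<path>`. Its stroke #ff00ff means score at S652, F1653. After flipping Y the toolpath is (157.876,39.806) → (175.310,131.488) → (180.883,112.281).

Shape 3 is a quadratic bezier drawn with `<path>`. Its stroke #ff00ff means score at S652, F1653. After flipping Y the toolpath is (191.255,141.321) → (171.172,158.336) → (157.914,174.141) → (151.481,188.734) → (151.873,202.116).

Shape 4 is a cubic bezier drawn with `<path>`. Its stroke #ff00ff means score at S652, F1653. After flipping Y the toolpath is (187.380,75.774) → (159.500,103.296) → (116.344,147.312) → (81.218,187.746) → (77.427,204.525).

Shape 5 is a circle drawn with `<circle>`. Its stroke #ff00ff means score at S652, F1653. After flipping Y the toolpath is (72.483,189.010) → (71.175,192.167) → (68.018,193.475) → (64.861,192.167) → (63.553,189.010) → (64.861,185.853) → (68.018,184.545) → (71.175,185.853) → (72.483,189.010), returning to the start.

(bCNC post)
(Date: synthetic)
G21
G90
G00 X78.877 Y123.019
M4 S652
G01 X90.791 Y123.019 F1653
G01 X90.791 Y87.030
G01 X78.877 Y87.030
G01 X78.877 Y123.019
M5
G00 X157.876 Y39.806
M4 S652
G01 X175.310 Y131.488 F1653
G01 X180.883 Y112.281
M5
G00 X191.255 Y141.321
M4 S652
G01 X171.172 Y158.336 F1653
G01 X157.914 Y174.141
G01 X151.481 Y188.734
G01 X151.873 Y202.116
M5
G00 X187.380 Y75.774
M4 S652
G01 X159.500 Y103.296 F1653
G01 X116.344 Y147.312
G01 X81.218 Y187.746
G01 X77.427 Y204.525
M5
G00 X72.483 Y189.010
M4 S652
G01 X71.175 Y192.167 F1653
G01 X68.018 Y193.475
G01 X64.861 Y192.167
G01 X63.553 Y189.010
G01 X64.861 Y185.853
G01 X68.018 Y184.545
G01 X71.175 Y185.853
G01 X72.483 Y189.010
M5
G00 X0.000 Y0.000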